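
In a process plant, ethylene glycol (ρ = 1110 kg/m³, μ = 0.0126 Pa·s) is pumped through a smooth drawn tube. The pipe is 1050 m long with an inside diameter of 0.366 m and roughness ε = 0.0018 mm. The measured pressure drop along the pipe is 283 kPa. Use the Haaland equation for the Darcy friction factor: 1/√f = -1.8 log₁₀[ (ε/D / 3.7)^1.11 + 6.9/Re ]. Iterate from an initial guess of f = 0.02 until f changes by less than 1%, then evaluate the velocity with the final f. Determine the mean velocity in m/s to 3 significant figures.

V ≈ 3.16 m/s

Rearranging Darcy-Weisbach: V = √(2·ΔP·D/(f·L·ρ)). With ε/D = 1.8e-06/0.366 = 4.92e-06, iterate starting from f = 0.02:
  f = 0.02 → V = √(2·2.83e+05·0.366/(0.02·1050·1110)) = 2.981 m/s; Re = ρVD/μ = 9.612e+04; f → 0.01799
  f = 0.01799 → V = 3.143 m/s; Re = 1.014e+05; f → 0.01779
  f = 0.01779 → V = 3.161 m/s; Re = 1.019e+05; f → 0.01777
Converged (Δf/f < 1%). With the final f = 0.01777: V = √(2·2.83e+05·0.366/(0.01777·1050·1110)) = 3.163 m/s.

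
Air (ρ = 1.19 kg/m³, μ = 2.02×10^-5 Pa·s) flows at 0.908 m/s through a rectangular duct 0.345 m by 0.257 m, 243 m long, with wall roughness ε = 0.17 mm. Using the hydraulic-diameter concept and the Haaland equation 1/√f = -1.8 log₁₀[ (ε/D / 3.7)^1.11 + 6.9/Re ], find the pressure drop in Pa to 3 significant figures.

ΔP ≈ 11.4 Pa

Hydraulic diameter D_h = 4A/P = 4·(0.345·0.257)/(2·(0.345+0.257)) = 0.3547/1.204 = 0.2946 m.
Re = ρVD_h/μ = 1.19·0.908·0.2946/2.02e-05 = 1.576e+04.
ε/D_h = 0.00017/0.2946 = 0.000577; Haaland gives 1/√f = -1.8 log₁₀[5.95e-05+0.000438] = 5.946, so f = 0.02828.
ΔP = f(L/D_h)(ρV²/2) = 0.02828·243/0.2946·0.4906 = 11.45 Pa.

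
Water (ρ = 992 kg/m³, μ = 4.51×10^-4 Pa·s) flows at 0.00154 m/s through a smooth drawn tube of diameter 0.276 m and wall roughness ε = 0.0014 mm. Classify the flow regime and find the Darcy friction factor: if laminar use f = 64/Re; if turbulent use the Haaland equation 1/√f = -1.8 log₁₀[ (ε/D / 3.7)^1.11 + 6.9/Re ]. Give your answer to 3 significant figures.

f ≈ 0.0685

Re = ρVD/μ = 992·0.00154·0.276/0.000451 = 934.9.
Re < 2300 → laminar, so f = 64/Re = 0.06846 (roughness is irrelevant in laminar flow).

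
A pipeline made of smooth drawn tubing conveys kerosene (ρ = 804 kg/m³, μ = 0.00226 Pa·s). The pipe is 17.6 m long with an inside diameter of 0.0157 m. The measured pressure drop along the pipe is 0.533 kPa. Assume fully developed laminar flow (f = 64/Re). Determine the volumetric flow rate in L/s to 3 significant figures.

Q ≈ 0.0200 L/s

For laminar flow, f = 64/Re with Re = ρVD/μ, so Darcy-Weisbach reduces to ΔP = 32μLV/D². Solving for V: V = ΔP·D²/(32μL) = 533·(0.0157)²/(32·0.00226·17.6) = 0.1032 m/s.
Check: Re = ρVD/μ = 804·0.1032·0.0157/0.00226 = 576.5 < 2300, so the laminar assumption holds.
Q = V·A = 0.1032·(π/4·0.0157²) = 1.998e-05 m³/s = 0.0200 L/s.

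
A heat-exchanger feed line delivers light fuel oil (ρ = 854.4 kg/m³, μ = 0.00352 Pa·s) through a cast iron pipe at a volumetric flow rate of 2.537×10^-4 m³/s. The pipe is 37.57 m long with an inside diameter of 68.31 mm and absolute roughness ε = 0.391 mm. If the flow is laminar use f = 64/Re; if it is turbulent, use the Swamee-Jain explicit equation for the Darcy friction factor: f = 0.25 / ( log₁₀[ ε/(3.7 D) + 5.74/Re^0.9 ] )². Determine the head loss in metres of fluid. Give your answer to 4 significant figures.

Cross-sectional area A = πD²/4 = π(0.06831)²/4 = 0.003665 m²; mean velocity V = Q/A = 0.0002537/0.003665 = 0.06922 m/s.
Reynolds number Re = ρVD/μ = 854.4 · 0.06922 · 0.06831 / 0.00352 = 1148.
Re < 2300 → laminar flow, so f = 64/Re = 64/1148 = 0.05576 (the turbulent correlation is not needed).
Darcy-Weisbach: ΔP = f(L/D)(ρV²/2) = 0.05576·(37.57/0.06831)·(854.4·0.06922²/2) = 0.05576·550·2.047 = 62.78 Pa.
Head loss h_f = ΔP/(ρg) = 62.78/(854.4·9.81) = 0.007490 m.

h_f ≈ 0.007490 m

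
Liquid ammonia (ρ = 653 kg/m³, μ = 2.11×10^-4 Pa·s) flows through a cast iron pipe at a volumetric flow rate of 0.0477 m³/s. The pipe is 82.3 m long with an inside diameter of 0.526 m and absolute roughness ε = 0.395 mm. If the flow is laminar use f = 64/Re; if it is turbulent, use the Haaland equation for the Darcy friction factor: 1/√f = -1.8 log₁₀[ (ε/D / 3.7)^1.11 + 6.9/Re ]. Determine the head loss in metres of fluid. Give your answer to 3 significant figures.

h_f ≈ 0.00740 m

Cross-sectional area A = πD²/4 = π(0.526)²/4 = 0.2173 m²; mean velocity V = Q/A = 0.0477/0.2173 = 0.2195 m/s.
Reynolds number Re = ρVD/μ = 653 · 0.2195 · 0.526 / 0.000211 = 3.573e+05.
Re > 4000 → turbulent. Relative roughness ε/D = 0.000395/0.526 = 0.000751. Haaland: 1/√f = -1.8 log₁₀[(0.000751/3.7)^1.11 + 6.9/3.573e+05] = -1.8 log₁₀[7.97e-05 + 1.93e-05] = 7.208, so f = 0.01925.
Darcy-Weisbach: ΔP = f(L/D)(ρV²/2) = 0.01925·(82.3/0.526)·(653·0.2195²/2) = 0.01925·156.5·15.73 = 47.38 Pa.
Head loss h_f = ΔP/(ρg) = 47.38/(653·9.81) = 0.00740 m.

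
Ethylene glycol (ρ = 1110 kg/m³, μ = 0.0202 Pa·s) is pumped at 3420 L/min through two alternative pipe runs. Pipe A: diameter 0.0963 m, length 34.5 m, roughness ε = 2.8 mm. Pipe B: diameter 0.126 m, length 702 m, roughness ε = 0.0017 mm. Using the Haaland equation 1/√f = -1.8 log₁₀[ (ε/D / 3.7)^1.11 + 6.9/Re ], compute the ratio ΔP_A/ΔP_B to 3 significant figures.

Pipe A: V = Q/A = 0.057/0.007284 = 7.826 m/s; Re = 4.141e+04; ε/D = 0.0291; Haaland → f = 0.0573; ΔP_A = f(L/D)(ρV²/2) = 6.978e+05 Pa.
Pipe B: V = Q/A = 0.057/0.01247 = 4.571 m/s; Re = 3.165e+04; ε/D = 1.35e-05; Haaland → f = 0.02304; ΔP_B = f(L/D)(ρV²/2) = 1.489e+06 Pa.
ΔP_A/ΔP_B = 6.978e+05/1.489e+06 = 0.469.

ΔP_A/ΔP_B ≈ 0.469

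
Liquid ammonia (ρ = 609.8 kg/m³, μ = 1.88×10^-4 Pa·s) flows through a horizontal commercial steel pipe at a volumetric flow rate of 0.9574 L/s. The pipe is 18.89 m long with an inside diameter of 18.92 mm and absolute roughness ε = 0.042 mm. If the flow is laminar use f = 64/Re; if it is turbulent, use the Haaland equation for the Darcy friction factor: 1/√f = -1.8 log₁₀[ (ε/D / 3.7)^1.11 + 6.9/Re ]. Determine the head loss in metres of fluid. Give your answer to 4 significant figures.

h_f ≈ 14.66 m

Q = 0.9574 L/s = 0.9574/1000 = 0.0009574 m³/s.
Cross-sectional area A = πD²/4 = π(0.01892)²/4 = 0.0002811 m²; mean velocity V = Q/A = 0.0009574/0.0002811 = 3.405 m/s.
Reynolds number Re = ρVD/μ = 609.8 · 3.405 · 0.01892 / 0.000188 = 2.09e+05.
Re > 4000 → turbulent. Relative roughness ε/D = 4.2e-05/0.01892 = 0.00222. Haaland: 1/√f = -1.8 log₁₀[(0.00222/3.7)^1.11 + 6.9/2.09e+05] = -1.8 log₁₀[0.000265 + 3.3e-05] = 6.346, so f = 0.02483.
Darcy-Weisbach: ΔP = f(L/D)(ρV²/2) = 0.02483·(18.89/0.01892)·(609.8·3.405²/2) = 0.02483·998.4·3536 = 8.767e+04 Pa.
Head loss h_f = ΔP/(ρg) = 8.767e+04/(609.8·9.81) = 14.66 m.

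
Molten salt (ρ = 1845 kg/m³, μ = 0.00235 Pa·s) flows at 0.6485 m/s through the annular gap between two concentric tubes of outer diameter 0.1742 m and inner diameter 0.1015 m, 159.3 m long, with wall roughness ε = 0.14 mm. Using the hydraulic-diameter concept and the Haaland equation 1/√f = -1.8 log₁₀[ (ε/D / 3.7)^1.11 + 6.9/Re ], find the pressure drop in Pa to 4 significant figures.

ΔP ≈ 22910 Pa

Hydraulic diameter D_h = 4A/P = D_o - D_i = 0.1742 - 0.1015 = 0.0727 m.
Re = ρVD_h/μ = 1845·0.6485·0.0727/0.00235 = 3.701e+04.
ε/D_h = 0.00014/0.0727 = 0.00193; Haaland gives 1/√f = -1.8 log₁₀[0.000227+0.000186] = 6.091, so f = 0.02695.
ΔP = f(L/D_h)(ρV²/2) = 0.02695·159.3/0.0727·388 = 2.291e+04 Pa.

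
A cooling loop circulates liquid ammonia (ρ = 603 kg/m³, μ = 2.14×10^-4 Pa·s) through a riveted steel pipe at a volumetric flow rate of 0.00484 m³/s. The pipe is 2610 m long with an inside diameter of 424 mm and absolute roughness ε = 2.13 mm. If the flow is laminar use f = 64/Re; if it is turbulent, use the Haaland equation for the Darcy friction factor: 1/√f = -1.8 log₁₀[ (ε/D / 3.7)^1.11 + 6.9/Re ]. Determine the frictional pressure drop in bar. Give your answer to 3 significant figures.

Cross-sectional area A = πD²/4 = π(0.424)²/4 = 0.1412 m²; mean velocity V = Q/A = 0.00484/0.1412 = 0.03428 m/s.
Reynolds number Re = ρVD/μ = 603 · 0.03428 · 0.424 / 0.000214 = 4.095e+04.
Re > 4000 → turbulent. Relative roughness ε/D = 0.00213/0.424 = 0.00502. Haaland: 1/√f = -1.8 log₁₀[(0.00502/3.7)^1.11 + 6.9/4.095e+04] = -1.8 log₁₀[0.000657 + 0.000168] = 5.55, so f = 0.03246.
Darcy-Weisbach: ΔP = f(L/D)(ρV²/2) = 0.03246·(2610/0.424)·(603·0.03428²/2) = 0.03246·6156·0.3543 = 70.8 Pa.
ΔP = 70.8 Pa = 7.08×10^-4 bar.

ΔP ≈ 7.08×10^-4 bar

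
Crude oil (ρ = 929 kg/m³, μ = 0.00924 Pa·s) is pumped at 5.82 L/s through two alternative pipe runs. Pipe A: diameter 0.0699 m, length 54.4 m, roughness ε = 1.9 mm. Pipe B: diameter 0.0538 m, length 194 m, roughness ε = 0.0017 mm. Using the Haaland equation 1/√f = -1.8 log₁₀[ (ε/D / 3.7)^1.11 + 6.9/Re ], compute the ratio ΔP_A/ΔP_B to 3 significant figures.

ΔP_A/ΔP_B ≈ 0.155

Pipe A: V = Q/A = 0.00582/0.003837 = 1.517 m/s; Re = 1.066e+04; ε/D = 0.0272; Haaland → f = 0.05797; ΔP_A = f(L/D)(ρV²/2) = 4.82e+04 Pa.
Pipe B: V = Q/A = 0.00582/0.002273 = 2.56 m/s; Re = 1.385e+04; ε/D = 3.16e-05; Haaland → f = 0.02833; ΔP_B = f(L/D)(ρV²/2) = 3.111e+05 Pa.
ΔP_A/ΔP_B = 4.82e+04/3.111e+05 = 0.155.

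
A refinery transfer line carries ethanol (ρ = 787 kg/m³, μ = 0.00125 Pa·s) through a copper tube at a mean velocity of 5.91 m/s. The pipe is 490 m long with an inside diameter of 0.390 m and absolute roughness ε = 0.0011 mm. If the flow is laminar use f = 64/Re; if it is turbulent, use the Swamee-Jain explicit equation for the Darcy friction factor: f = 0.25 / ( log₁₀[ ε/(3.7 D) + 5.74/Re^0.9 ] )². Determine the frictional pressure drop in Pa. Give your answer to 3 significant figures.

ΔP ≈ 190000 Pa

Reynolds number Re = ρVD/μ = 787 · 5.91 · 0.39 / 0.00125 = 1.451e+06.
Re > 4000 → turbulent. Relative roughness ε/D = 1.1e-06/0.39 = 2.82e-06. Swamee-Jain: f = 0.25/(log₁₀[2.82e-06/3.7 + 5.74/1.451e+06^0.9])² = 0.25/(log₁₀[7.62e-07 + 1.63e-05])² = 0.25/(-4.767)² = 0.011.
Darcy-Weisbach: ΔP = f(L/D)(ρV²/2) = 0.011·(490/0.39)·(787·5.91²/2) = 0.011·1256·1.374e+04 = 1.9e+05 Pa.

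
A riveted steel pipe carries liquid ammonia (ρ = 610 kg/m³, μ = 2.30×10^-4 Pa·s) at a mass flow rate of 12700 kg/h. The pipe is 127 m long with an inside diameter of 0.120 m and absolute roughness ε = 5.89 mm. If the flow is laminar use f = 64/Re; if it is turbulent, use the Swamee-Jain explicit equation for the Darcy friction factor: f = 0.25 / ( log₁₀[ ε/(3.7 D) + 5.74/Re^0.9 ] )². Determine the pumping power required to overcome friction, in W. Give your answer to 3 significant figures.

ṁ = 12700 kg/h = 12700/3600 = 3.528 kg/s.
A = πD²/4 = π(0.12)²/4 = 0.01131 m²; mean velocity V = ṁ/(ρA) = 3.528/(610 · 0.01131) = 0.5114 m/s.
Reynolds number Re = ρVD/μ = 610 · 0.5114 · 0.12 / 0.00023 = 1.627e+05.
Re > 4000 → turbulent. Relative roughness ε/D = 0.00589/0.12 = 0.0491. Swamee-Jain: f = 0.25/(log₁₀[0.0491/3.7 + 5.74/1.627e+05^0.9])² = 0.25/(log₁₀[0.0133 + 0.000117])² = 0.25/(-1.873)² = 0.07123.
Darcy-Weisbach: ΔP = f(L/D)(ρV²/2) = 0.07123·(127/0.12)·(610·0.5114²/2) = 0.07123·1058·79.75 = 6012 Pa.
Q = ṁ/ρ = 3.528/610 = 0.005783 m³/s.
Pumping power P = QΔP = 0.005783·6012 = 34.77 W = 34.8 W.

P ≈ 34.8 W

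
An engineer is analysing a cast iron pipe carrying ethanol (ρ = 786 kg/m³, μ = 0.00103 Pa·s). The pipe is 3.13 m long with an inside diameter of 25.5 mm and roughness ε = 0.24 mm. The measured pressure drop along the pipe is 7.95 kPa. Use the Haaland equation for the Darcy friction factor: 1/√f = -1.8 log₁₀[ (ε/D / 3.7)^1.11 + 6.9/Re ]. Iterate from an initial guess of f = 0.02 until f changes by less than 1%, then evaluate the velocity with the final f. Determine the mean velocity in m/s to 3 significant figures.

Rearranging Darcy-Weisbach: V = √(2·ΔP·D/(f·L·ρ)). With ε/D = 0.00024/0.0255 = 0.00941, iterate starting from f = 0.02:
  f = 0.02 → V = √(2·7950·0.0255/(0.02·3.13·786)) = 2.871 m/s; Re = ρVD/μ = 5.586e+04; f → 0.03824
  f = 0.03824 → V = 2.076 m/s; Re = 4.04e+04; f → 0.03862
Converged (Δf/f < 1%). With the final f = 0.03862: V = √(2·7950·0.0255/(0.03862·3.13·786)) = 2.066 m/s.

V ≈ 2.07 m/s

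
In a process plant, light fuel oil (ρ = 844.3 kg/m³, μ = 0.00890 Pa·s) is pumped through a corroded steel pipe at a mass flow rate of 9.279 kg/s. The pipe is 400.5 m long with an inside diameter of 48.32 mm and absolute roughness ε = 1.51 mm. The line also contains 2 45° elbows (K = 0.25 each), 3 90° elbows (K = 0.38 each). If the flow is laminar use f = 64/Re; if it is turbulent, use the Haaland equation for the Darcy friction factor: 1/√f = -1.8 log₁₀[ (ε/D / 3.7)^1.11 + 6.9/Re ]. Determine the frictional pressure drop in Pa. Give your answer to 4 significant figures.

A = πD²/4 = π(0.04832)²/4 = 0.001834 m²; mean velocity V = ṁ/(ρA) = 9.279/(844.3 · 0.001834) = 5.993 m/s.
Reynolds number Re = ρVD/μ = 844.3 · 5.993 · 0.04832 / 0.0089 = 2.747e+04.
Re > 4000 → turbulent. Relative roughness ε/D = 0.00151/0.04832 = 0.0312. Haaland: 1/√f = -1.8 log₁₀[(0.0312/3.7)^1.11 + 6.9/2.747e+04] = -1.8 log₁₀[0.005 + 0.000251] = 4.104, so f = 0.05937.
Total minor-loss coefficient ΣK = 2·0.25 + 3·0.38 = 1.64.
ΔP = [f·L/D + ΣK]·(ρV²/2) = [0.05937·400.5/0.04832 + 1.64]·(844.3·5.993²/2) = [492.1 + 1.64]·1.516e+04 = 7.486e+06 Pa.

ΔP ≈ 7486000 Pa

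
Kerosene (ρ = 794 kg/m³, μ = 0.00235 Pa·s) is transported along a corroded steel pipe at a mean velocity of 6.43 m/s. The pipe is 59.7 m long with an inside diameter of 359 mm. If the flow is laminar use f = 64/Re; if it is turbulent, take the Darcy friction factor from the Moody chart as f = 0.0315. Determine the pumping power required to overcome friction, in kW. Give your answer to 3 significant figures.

P ≈ 56.0 kW

Reynolds number Re = ρVD/μ = 794 · 6.43 · 0.359 / 0.00235 = 7.799e+05.
Re > 4000 → turbulent; use the Moody-chart value f = 0.0315.
Darcy-Weisbach: ΔP = f(L/D)(ρV²/2) = 0.0315·(59.7/0.359)·(794·6.43²/2) = 0.0315·166.3·1.641e+04 = 8.598e+04 Pa.
Q = V·A = 6.43·0.1012 = 0.6509 m³/s.
Pumping power P = QΔP = 0.6509·8.598e+04 = 55960 W = 56.0 kW.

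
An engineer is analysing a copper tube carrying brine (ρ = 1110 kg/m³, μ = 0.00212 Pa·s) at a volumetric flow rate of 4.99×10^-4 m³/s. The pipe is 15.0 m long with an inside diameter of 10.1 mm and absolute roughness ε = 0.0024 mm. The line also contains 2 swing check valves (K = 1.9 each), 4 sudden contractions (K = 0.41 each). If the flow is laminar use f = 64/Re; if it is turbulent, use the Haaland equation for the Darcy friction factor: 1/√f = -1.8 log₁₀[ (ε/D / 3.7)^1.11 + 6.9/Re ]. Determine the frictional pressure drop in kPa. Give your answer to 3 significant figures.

ΔP ≈ 864 kPa

Cross-sectional area A = πD²/4 = π(0.0101)²/4 = 8.012e-05 m²; mean velocity V = Q/A = 0.000499/8.012e-05 = 6.228 m/s.
Reynolds number Re = ρVD/μ = 1110 · 6.228 · 0.0101 / 0.00212 = 3.294e+04.
Re > 4000 → turbulent. Relative roughness ε/D = 2.4e-06/0.0101 = 0.000238. Haaland: 1/√f = -1.8 log₁₀[(0.000238/3.7)^1.11 + 6.9/3.294e+04] = -1.8 log₁₀[2.22e-05 + 0.000209] = 6.543, so f = 0.02336.
Total minor-loss coefficient ΣK = 2·1.9 + 4·0.41 = 5.44.
ΔP = [f·L/D + ΣK]·(ρV²/2) = [0.02336·15/0.0101 + 5.44]·(1110·6.228²/2) = [34.69 + 5.44]·2.153e+04 = 8.64e+05 Pa.
ΔP = 8.64e+05 Pa = 864 kPa.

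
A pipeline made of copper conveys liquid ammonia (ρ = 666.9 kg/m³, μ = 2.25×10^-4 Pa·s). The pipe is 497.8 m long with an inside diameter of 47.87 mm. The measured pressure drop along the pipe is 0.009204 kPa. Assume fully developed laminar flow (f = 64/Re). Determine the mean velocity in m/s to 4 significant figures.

For laminar flow, f = 64/Re with Re = ρVD/μ, so Darcy-Weisbach reduces to ΔP = 32μLV/D². Solving for V: V = ΔP·D²/(32μL) = 9.204·(0.04787)²/(32·0.000225·497.8) = 0.005885 m/s.
Check: Re = ρVD/μ = 666.9·0.005885·0.04787/0.000225 = 834.9 < 2300, so the laminar assumption holds.

V ≈ 0.005885 m/s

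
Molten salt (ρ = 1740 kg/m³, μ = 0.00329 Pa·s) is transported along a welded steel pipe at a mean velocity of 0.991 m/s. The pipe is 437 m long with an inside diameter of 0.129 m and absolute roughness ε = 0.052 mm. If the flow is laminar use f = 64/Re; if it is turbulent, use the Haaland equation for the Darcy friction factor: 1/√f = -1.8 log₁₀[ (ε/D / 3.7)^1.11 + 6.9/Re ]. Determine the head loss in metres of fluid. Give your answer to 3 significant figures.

Reynolds number Re = ρVD/μ = 1740 · 0.991 · 0.129 / 0.00329 = 6.761e+04.
Re > 4000 → turbulent. Relative roughness ε/D = 5.2e-05/0.129 = 0.000403. Haaland: 1/√f = -1.8 log₁₀[(0.000403/3.7)^1.11 + 6.9/6.761e+04] = -1.8 log₁₀[3.99e-05 + 0.000102] = 6.926, so f = 0.02085.
Darcy-Weisbach: ΔP = f(L/D)(ρV²/2) = 0.02085·(437/0.129)·(1740·0.991²/2) = 0.02085·3388·854.4 = 6.034e+04 Pa.
Head loss h_f = ΔP/(ρg) = 6.034e+04/(1740·9.81) = 3.53 m.

h_f ≈ 3.53 m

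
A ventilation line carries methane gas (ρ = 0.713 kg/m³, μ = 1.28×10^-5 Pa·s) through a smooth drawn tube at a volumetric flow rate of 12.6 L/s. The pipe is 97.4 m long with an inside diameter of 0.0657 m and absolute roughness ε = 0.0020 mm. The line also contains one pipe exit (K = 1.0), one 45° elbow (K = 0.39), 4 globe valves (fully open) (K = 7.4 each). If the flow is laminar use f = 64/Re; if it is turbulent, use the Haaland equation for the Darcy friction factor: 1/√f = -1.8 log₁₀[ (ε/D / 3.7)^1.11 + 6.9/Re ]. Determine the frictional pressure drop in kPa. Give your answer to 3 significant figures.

ΔP ≈ 0.360 kPa

Q = 12.6 L/s = 12.6/1000 = 0.0126 m³/s.
Cross-sectional area A = πD²/4 = π(0.0657)²/4 = 0.00339 m²; mean velocity V = Q/A = 0.0126/0.00339 = 3.717 m/s.
Reynolds number Re = ρVD/μ = 0.713 · 3.717 · 0.0657 / 1.28e-05 = 1.36e+04.
Re > 4000 → turbulent. Relative roughness ε/D = 2e-06/0.0657 = 3.04e-05. Haaland: 1/√f = -1.8 log₁₀[(3.04e-05/3.7)^1.11 + 6.9/1.36e+04] = -1.8 log₁₀[2.27e-06 + 0.000507] = 5.927, so f = 0.02847.
Total minor-loss coefficient ΣK = 1·1 + 1·0.39 + 4·7.4 = 31.
ΔP = [f·L/D + ΣK]·(ρV²/2) = [0.02847·97.4/0.0657 + 31]·(0.713·3.717²/2) = [42.2 + 31]·4.924 = 360.4 Pa.
ΔP = 360.4 Pa = 0.360 kPa.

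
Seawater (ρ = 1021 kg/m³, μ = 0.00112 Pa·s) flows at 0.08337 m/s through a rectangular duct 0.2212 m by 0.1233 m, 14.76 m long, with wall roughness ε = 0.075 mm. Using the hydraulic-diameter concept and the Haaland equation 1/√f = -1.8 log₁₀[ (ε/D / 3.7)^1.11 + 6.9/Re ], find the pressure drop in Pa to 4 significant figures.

Hydraulic diameter D_h = 4A/P = 4·(0.2212·0.1233)/(2·(0.2212+0.1233)) = 0.1091/0.689 = 0.1583 m.
Re = ρVD_h/μ = 1021·0.08337·0.1583/0.00112 = 1.203e+04.
ε/D_h = 7.5e-05/0.1583 = 0.000474; Haaland gives 1/√f = -1.8 log₁₀[4.78e-05+0.000573] = 5.772, so f = 0.03001.
ΔP = f(L/D_h)(ρV²/2) = 0.03001·14.76/0.1583·3.548 = 9.927 Pa.

ΔP ≈ 9.927 Pa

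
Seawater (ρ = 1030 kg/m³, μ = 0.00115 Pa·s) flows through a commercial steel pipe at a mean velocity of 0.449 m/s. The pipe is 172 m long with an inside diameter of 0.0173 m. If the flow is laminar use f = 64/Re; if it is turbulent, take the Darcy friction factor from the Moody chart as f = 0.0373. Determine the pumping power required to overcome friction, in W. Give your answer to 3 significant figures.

Reynolds number Re = ρVD/μ = 1030 · 0.449 · 0.0173 / 0.00115 = 6957.
Re > 4000 → turbulent; use the Moody-chart value f = 0.0373.
Darcy-Weisbach: ΔP = f(L/D)(ρV²/2) = 0.0373·(172/0.0173)·(1030·0.449²/2) = 0.0373·9942·103.8 = 3.85e+04 Pa.
Q = V·A = 0.449·0.0002351 = 0.0001055 m³/s.
Pumping power P = QΔP = 0.0001055·3.85e+04 = 4.064 W = 4.06 W.

P ≈ 4.06 W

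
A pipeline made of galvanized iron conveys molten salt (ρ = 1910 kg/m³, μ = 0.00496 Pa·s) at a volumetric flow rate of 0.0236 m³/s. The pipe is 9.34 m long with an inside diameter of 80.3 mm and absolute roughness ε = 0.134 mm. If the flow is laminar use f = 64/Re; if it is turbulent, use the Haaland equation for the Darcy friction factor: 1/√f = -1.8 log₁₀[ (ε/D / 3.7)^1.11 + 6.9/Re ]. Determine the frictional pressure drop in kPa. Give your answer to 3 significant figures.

Cross-sectional area A = πD²/4 = π(0.0803)²/4 = 0.005064 m²; mean velocity V = Q/A = 0.0236/0.005064 = 4.66 m/s.
Reynolds number Re = ρVD/μ = 1910 · 4.66 · 0.0803 / 0.00496 = 1.441e+05.
Re > 4000 → turbulent. Relative roughness ε/D = 0.000134/0.0803 = 0.00167. Haaland: 1/√f = -1.8 log₁₀[(0.00167/3.7)^1.11 + 6.9/1.441e+05] = -1.8 log₁₀[0.000193 + 4.79e-05] = 6.512, so f = 0.02358.
Darcy-Weisbach: ΔP = f(L/D)(ρV²/2) = 0.02358·(9.34/0.0803)·(1910·4.66²/2) = 0.02358·116.3·2.074e+04 = 5.689e+04 Pa.
ΔP = 5.689e+04 Pa = 56.9 kPa.

ΔP ≈ 56.9 kPa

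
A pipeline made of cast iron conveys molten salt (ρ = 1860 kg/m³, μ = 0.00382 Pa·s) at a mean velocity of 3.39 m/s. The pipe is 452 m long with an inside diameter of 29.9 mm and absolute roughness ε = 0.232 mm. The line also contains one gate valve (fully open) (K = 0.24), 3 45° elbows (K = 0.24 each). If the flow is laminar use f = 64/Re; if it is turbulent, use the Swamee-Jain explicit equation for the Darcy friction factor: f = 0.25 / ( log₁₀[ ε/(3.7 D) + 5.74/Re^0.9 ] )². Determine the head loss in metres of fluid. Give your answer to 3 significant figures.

Reynolds number Re = ρVD/μ = 1860 · 3.39 · 0.0299 / 0.00382 = 4.935e+04.
Re > 4000 → turbulent. Relative roughness ε/D = 0.000232/0.0299 = 0.00776. Swamee-Jain: f = 0.25/(log₁₀[0.00776/3.7 + 5.74/4.935e+04^0.9])² = 0.25/(log₁₀[0.0021 + 0.000343])² = 0.25/(-2.613)² = 0.03663.
Total minor-loss coefficient ΣK = 1·0.24 + 3·0.24 = 0.96.
ΔP = [f·L/D + ΣK]·(ρV²/2) = [0.03663·452/0.0299 + 0.96]·(1860·3.39²/2) = [553.7 + 0.96]·1.069e+04 = 5.928e+06 Pa.
Head loss h_f = ΔP/(ρg) = 5.928e+06/(1860·9.81) = 325 m.

h_f ≈ 325 m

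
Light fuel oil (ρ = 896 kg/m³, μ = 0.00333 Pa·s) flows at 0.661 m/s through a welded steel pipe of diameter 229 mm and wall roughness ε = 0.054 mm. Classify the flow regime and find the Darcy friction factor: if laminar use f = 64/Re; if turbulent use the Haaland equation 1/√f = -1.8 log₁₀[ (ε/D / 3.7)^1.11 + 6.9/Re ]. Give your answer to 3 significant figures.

f ≈ 0.0223

Re = ρVD/μ = 896·0.661·0.229/0.00333 = 4.073e+04.
Re > 4000 → turbulent. ε/D = 5.4e-05/0.229 = 0.000236; Haaland: 1/√f = -1.8 log₁₀[2.2e-05 + 0.000169] = 6.692, so f = 0.02233.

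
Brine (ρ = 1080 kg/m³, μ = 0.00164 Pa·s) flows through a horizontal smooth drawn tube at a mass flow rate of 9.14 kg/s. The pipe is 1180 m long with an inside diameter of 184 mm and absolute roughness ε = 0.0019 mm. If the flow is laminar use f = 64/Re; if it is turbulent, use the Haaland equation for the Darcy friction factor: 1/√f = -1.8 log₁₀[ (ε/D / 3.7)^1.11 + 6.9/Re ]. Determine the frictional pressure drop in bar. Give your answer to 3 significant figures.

ΔP ≈ 0.0772 bar

A = πD²/4 = π(0.184)²/4 = 0.02659 m²; mean velocity V = ṁ/(ρA) = 9.14/(1080 · 0.02659) = 0.3183 m/s.
Reynolds number Re = ρVD/μ = 1080 · 0.3183 · 0.184 / 0.00164 = 3.857e+04.
Re > 4000 → turbulent. Relative roughness ε/D = 1.9e-06/0.184 = 1.03e-05. Haaland: 1/√f = -1.8 log₁₀[(1.03e-05/3.7)^1.11 + 6.9/3.857e+04] = -1.8 log₁₀[6.84e-07 + 0.000179] = 6.742, so f = 0.022.
Darcy-Weisbach: ΔP = f(L/D)(ρV²/2) = 0.022·(1180/0.184)·(1080·0.3183²/2) = 0.022·6413·54.7 = 7717 Pa.
ΔP = 7717 Pa = 0.0772 bar.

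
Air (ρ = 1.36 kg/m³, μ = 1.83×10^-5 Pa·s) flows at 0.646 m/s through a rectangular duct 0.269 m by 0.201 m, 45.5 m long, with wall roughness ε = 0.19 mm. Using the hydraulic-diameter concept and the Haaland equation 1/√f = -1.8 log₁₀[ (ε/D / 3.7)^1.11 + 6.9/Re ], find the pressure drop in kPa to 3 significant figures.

ΔP ≈ 0.00175 kPa

Hydraulic diameter D_h = 4A/P = 4·(0.269·0.201)/(2·(0.269+0.201)) = 0.2163/0.94 = 0.2301 m.
Re = ρVD_h/μ = 1.36·0.646·0.2301/1.83e-05 = 1.105e+04.
ε/D_h = 0.00019/0.2301 = 0.000826; Haaland gives 1/√f = -1.8 log₁₀[8.85e-05+0.000625] = 5.664, so f = 0.03117.
ΔP = f(L/D_h)(ρV²/2) = 0.03117·45.5/0.2301·0.2838 = 1.749 Pa.
ΔP = 0.00175 kPa.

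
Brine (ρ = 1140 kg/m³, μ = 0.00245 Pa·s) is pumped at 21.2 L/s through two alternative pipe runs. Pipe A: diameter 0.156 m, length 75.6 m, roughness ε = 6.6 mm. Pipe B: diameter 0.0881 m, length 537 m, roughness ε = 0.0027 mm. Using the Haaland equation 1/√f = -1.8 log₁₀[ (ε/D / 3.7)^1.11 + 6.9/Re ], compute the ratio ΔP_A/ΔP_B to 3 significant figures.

Pipe A: V = Q/A = 0.0212/0.01911 = 1.109 m/s; Re = 8.051e+04; ε/D = 0.0423; Haaland → f = 0.06676; ΔP_A = f(L/D)(ρV²/2) = 2.269e+04 Pa.
Pipe B: V = Q/A = 0.0212/0.006096 = 3.478 m/s; Re = 1.426e+05; ε/D = 3.06e-05; Haaland → f = 0.01673; ΔP_B = f(L/D)(ρV²/2) = 7.03e+05 Pa.
ΔP_A/ΔP_B = 2.269e+04/7.03e+05 = 0.0323.

ΔP_A/ΔP_B ≈ 0.0323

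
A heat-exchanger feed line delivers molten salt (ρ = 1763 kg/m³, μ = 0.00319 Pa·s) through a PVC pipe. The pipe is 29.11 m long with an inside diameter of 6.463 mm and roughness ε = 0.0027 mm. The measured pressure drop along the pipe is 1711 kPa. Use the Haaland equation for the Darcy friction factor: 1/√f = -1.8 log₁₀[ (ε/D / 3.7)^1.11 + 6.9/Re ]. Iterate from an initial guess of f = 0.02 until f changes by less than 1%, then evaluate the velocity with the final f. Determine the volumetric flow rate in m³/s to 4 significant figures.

Q ≈ 1.266×10^-4 m³/s

Rearranging Darcy-Weisbach: V = √(2·ΔP·D/(f·L·ρ)). With ε/D = 2.7e-06/0.006463 = 0.000418, iterate starting from f = 0.02:
  f = 0.02 → V = √(2·1.711e+06·0.006463/(0.02·29.11·1763)) = 4.642 m/s; Re = ρVD/μ = 1.658e+04; f → 0.02768
  f = 0.02768 → V = 3.946 m/s; Re = 1.409e+04; f → 0.02878
  f = 0.02878 → V = 3.87 m/s; Re = 1.382e+04; f → 0.02892
Converged (Δf/f < 1%). With the final f = 0.02892: V = √(2·1.711e+06·0.006463/(0.02892·29.11·1763)) = 3.86 m/s.
Q = V·A = 3.86·(π/4·0.006463²) = 0.0001266 m³/s = 1.266×10^-4 m³/s.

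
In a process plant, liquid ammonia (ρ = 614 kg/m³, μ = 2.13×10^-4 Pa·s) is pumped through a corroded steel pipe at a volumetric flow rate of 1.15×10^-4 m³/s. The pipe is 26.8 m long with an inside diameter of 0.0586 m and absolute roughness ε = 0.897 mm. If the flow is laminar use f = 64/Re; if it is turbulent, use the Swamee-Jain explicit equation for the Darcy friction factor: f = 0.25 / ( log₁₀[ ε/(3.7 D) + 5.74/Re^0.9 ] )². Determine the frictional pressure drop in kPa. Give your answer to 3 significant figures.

ΔP ≈ 0.0130 kPa

Cross-sectional area A = πD²/4 = π(0.0586)²/4 = 0.002697 m²; mean velocity V = Q/A = 0.000115/0.002697 = 0.04264 m/s.
Reynolds number Re = ρVD/μ = 614 · 0.04264 · 0.0586 / 0.000213 = 7203.
Re > 4000 → turbulent. Relative roughness ε/D = 0.000897/0.0586 = 0.0153. Swamee-Jain: f = 0.25/(log₁₀[0.0153/3.7 + 5.74/7203^0.9])² = 0.25/(log₁₀[0.00414 + 0.00194])² = 0.25/(-2.217)² = 0.05089.
Darcy-Weisbach: ΔP = f(L/D)(ρV²/2) = 0.05089·(26.8/0.0586)·(614·0.04264²/2) = 0.05089·457.3·0.5582 = 12.99 Pa.
ΔP = 12.99 Pa = 0.0130 kPa.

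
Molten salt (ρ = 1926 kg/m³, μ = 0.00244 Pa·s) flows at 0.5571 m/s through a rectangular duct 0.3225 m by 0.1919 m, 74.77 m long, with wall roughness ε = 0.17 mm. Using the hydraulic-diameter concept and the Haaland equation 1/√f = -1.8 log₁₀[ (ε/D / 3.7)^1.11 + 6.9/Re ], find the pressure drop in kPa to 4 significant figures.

ΔP ≈ 1.929 kPa

Hydraulic diameter D_h = 4A/P = 4·(0.3225·0.1919)/(2·(0.3225+0.1919)) = 0.2476/1.029 = 0.2406 m.
Re = ρVD_h/μ = 1926·0.5571·0.2406/0.00244 = 1.058e+05.
ε/D_h = 0.00017/0.2406 = 0.000707; Haaland gives 1/√f = -1.8 log₁₀[7.44e-05+6.52e-05] = 6.939, so f = 0.02077.
ΔP = f(L/D_h)(ρV²/2) = 0.02077·74.77/0.2406·298.9 = 1929 Pa.
ΔP = 1.929 kPa.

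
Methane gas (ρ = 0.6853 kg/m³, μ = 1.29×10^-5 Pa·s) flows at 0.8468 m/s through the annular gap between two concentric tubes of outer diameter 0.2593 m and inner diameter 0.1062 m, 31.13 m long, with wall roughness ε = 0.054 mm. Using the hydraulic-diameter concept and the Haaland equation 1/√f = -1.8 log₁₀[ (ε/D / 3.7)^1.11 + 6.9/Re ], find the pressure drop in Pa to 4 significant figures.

ΔP ≈ 1.731 Pa

Hydraulic diameter D_h = 4A/P = D_o - D_i = 0.2593 - 0.1062 = 0.1531 m.
Re = ρVD_h/μ = 0.6853·0.8468·0.1531/1.29e-05 = 6887.
ε/D_h = 5.4e-05/0.1531 = 0.000353; Haaland gives 1/√f = -1.8 log₁₀[3.44e-05+0.001] = 5.372, so f = 0.03465.
ΔP = f(L/D_h)(ρV²/2) = 0.03465·31.13/0.1531·0.2457 = 1.731 Pa.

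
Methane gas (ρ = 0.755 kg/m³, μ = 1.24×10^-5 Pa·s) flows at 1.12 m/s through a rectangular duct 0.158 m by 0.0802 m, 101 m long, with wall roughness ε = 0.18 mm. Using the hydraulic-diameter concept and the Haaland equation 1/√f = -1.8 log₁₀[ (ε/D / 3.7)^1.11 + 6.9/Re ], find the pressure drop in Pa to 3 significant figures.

ΔP ≈ 16.0 Pa

Hydraulic diameter D_h = 4A/P = 4·(0.158·0.0802)/(2·(0.158+0.0802)) = 0.05069/0.4764 = 0.1064 m.
Re = ρVD_h/μ = 0.755·1.12·0.1064/1.24e-05 = 7255.
ε/D_h = 0.00018/0.1064 = 0.00169; Haaland gives 1/√f = -1.8 log₁₀[0.000196+0.000951] = 5.293, so f = 0.0357.
ΔP = f(L/D_h)(ρV²/2) = 0.0357·101/0.1064·0.4735 = 16.05 Pa.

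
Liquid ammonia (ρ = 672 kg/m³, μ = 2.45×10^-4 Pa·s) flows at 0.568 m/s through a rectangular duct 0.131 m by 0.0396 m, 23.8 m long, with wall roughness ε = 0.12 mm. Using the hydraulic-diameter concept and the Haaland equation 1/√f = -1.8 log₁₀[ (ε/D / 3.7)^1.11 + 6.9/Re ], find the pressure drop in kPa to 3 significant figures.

Hydraulic diameter D_h = 4A/P = 4·(0.131·0.0396)/(2·(0.131+0.0396)) = 0.02075/0.3412 = 0.06082 m.
Re = ρVD_h/μ = 672·0.568·0.06082/0.000245 = 9.475e+04.
ε/D_h = 0.00012/0.06082 = 0.00197; Haaland gives 1/√f = -1.8 log₁₀[0.000233+7.28e-05] = 6.327, so f = 0.02498.
ΔP = f(L/D_h)(ρV²/2) = 0.02498·23.8/0.06082·108.4 = 1060 Pa.
ΔP = 1.06 kPa.

ΔP ≈ 1.06 kPa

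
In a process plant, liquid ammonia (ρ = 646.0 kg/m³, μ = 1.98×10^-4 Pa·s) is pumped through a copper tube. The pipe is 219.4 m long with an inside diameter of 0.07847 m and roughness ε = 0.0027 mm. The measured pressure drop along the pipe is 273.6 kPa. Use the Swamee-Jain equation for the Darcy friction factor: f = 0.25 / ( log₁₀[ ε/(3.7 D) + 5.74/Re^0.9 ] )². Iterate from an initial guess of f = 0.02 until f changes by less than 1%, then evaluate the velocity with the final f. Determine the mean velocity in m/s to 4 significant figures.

Rearranging Darcy-Weisbach: V = √(2·ΔP·D/(f·L·ρ)). With ε/D = 2.7e-06/0.07847 = 3.44e-05, iterate starting from f = 0.02:
  f = 0.02 → V = √(2·2.736e+05·0.07847/(0.02·219.4·646)) = 3.892 m/s; Re = ρVD/μ = 9.964e+05; f → 0.01239
  f = 0.01239 → V = 4.945 m/s; Re = 1.266e+06; f → 0.01204
  f = 0.01204 → V = 5.016 m/s; Re = 1.284e+06; f → 0.01202
Converged (Δf/f < 1%). With the final f = 0.01202: V = √(2·2.736e+05·0.07847/(0.01202·219.4·646)) = 5.02 m/s.

V ≈ 5.020 m/s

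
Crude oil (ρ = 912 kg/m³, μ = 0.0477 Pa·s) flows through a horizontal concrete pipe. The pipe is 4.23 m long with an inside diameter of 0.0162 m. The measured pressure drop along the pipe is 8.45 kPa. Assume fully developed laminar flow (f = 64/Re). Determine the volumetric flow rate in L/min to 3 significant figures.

Q ≈ 4.25 L/min

For laminar flow, f = 64/Re with Re = ρVD/μ, so Darcy-Weisbach reduces to ΔP = 32μLV/D². Solving for V: V = ΔP·D²/(32μL) = 8450·(0.0162)²/(32·0.0477·4.23) = 0.3435 m/s.
Check: Re = ρVD/μ = 912·0.3435·0.0162/0.0477 = 106.4 < 2300, so the laminar assumption holds.
Q = V·A = 0.3435·(π/4·0.0162²) = 7.079e-05 m³/s = 4.25 L/min.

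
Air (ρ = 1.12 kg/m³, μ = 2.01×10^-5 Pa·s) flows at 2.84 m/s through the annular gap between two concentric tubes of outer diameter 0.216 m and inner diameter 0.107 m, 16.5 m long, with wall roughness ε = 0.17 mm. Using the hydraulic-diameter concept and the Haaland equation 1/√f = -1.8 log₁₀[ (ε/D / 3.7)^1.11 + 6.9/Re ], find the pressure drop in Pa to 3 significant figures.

Hydraulic diameter D_h = 4A/P = D_o - D_i = 0.216 - 0.107 = 0.109 m.
Re = ρVD_h/μ = 1.12·2.84·0.109/2.01e-05 = 1.725e+04.
ε/D_h = 0.00017/0.109 = 0.00156; Haaland gives 1/√f = -1.8 log₁₀[0.000179+0.0004] = 5.827, so f = 0.02945.
ΔP = f(L/D_h)(ρV²/2) = 0.02945·16.5/0.109·4.517 = 20.14 Pa.

ΔP ≈ 20.1 Pa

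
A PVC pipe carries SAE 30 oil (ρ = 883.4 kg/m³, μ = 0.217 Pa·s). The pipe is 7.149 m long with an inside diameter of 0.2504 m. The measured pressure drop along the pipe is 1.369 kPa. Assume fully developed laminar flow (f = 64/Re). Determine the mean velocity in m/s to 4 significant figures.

For laminar flow, f = 64/Re with Re = ρVD/μ, so Darcy-Weisbach reduces to ΔP = 32μLV/D². Solving for V: V = ΔP·D²/(32μL) = 1369·(0.2504)²/(32·0.217·7.149) = 1.729 m/s.
Check: Re = ρVD/μ = 883.4·1.729·0.2504/0.217 = 1763 < 2300, so the laminar assumption holds.

V ≈ 1.729 m/s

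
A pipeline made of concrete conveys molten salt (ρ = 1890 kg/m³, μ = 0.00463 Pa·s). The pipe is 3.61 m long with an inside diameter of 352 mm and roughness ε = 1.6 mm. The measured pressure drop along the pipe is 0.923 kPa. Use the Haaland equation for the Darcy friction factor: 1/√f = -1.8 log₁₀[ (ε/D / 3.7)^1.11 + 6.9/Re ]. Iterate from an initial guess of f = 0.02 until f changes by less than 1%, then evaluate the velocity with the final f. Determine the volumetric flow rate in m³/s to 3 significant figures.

Q ≈ 0.174 m³/s

Rearranging Darcy-Weisbach: V = √(2·ΔP·D/(f·L·ρ)). With ε/D = 0.0016/0.352 = 0.00455, iterate starting from f = 0.02:
  f = 0.02 → V = √(2·923·0.352/(0.02·3.61·1890)) = 2.182 m/s; Re = ρVD/μ = 3.136e+05; f → 0.02986
  f = 0.02986 → V = 1.786 m/s; Re = 2.566e+05; f → 0.02993
Converged (Δf/f < 1%). With the final f = 0.02993: V = √(2·923·0.352/(0.02993·3.61·1890)) = 1.784 m/s.
Q = V·A = 1.784·(π/4·0.352²) = 0.1736 m³/s = 0.174 m³/s.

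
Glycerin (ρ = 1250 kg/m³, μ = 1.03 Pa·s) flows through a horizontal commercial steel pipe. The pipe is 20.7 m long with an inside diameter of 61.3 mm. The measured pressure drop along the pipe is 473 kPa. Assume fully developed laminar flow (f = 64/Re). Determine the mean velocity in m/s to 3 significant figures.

V ≈ 2.61 m/s

For laminar flow, f = 64/Re with Re = ρVD/μ, so Darcy-Weisbach reduces to ΔP = 32μLV/D². Solving for V: V = ΔP·D²/(32μL) = 4.73e+05·(0.0613)²/(32·1.03·20.7) = 2.605 m/s.
Check: Re = ρVD/μ = 1250·2.605·0.0613/1.03 = 193.8 < 2300, so the laminar assumption holds.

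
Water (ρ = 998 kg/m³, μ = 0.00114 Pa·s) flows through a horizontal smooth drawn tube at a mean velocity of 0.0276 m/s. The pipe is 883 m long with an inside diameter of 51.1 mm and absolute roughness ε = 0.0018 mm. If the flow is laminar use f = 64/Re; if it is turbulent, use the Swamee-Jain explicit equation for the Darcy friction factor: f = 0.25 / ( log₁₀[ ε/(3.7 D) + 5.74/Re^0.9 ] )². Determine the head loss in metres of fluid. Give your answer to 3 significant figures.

Reynolds number Re = ρVD/μ = 998 · 0.0276 · 0.0511 / 0.00114 = 1235.
Re < 2300 → laminar flow, so f = 64/Re = 64/1235 = 0.05184 (the turbulent correlation is not needed).
Darcy-Weisbach: ΔP = f(L/D)(ρV²/2) = 0.05184·(883/0.0511)·(998·0.0276²/2) = 0.05184·1.728e+04·0.3801 = 340.5 Pa.
Head loss h_f = ΔP/(ρg) = 340.5/(998·9.81) = 0.0348 m.

h_f ≈ 0.0348 m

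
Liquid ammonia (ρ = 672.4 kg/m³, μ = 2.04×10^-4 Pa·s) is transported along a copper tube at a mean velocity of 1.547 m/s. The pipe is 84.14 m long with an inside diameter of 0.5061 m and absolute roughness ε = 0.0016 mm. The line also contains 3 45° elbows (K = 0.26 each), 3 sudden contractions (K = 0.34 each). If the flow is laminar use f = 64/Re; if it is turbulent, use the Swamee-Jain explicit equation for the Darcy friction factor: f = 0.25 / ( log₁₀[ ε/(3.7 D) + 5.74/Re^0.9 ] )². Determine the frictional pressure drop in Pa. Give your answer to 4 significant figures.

Reynolds number Re = ρVD/μ = 672.4 · 1.547 · 0.5061 / 0.000204 = 2.581e+06.
Re > 4000 → turbulent. Relative roughness ε/D = 1.6e-06/0.5061 = 3.16e-06. Swamee-Jain: f = 0.25/(log₁₀[3.16e-06/3.7 + 5.74/2.581e+06^0.9])² = 0.25/(log₁₀[8.54e-07 + 9.74e-06])² = 0.25/(-4.975)² = 0.0101.
Total minor-loss coefficient ΣK = 3·0.26 + 3·0.34 = 1.8.
ΔP = [f·L/D + ΣK]·(ρV²/2) = [0.0101·84.14/0.5061 + 1.8]·(672.4·1.547²/2) = [1.679 + 1.8]·804.6 = 2799 Pa.

ΔP ≈ 2799 Pa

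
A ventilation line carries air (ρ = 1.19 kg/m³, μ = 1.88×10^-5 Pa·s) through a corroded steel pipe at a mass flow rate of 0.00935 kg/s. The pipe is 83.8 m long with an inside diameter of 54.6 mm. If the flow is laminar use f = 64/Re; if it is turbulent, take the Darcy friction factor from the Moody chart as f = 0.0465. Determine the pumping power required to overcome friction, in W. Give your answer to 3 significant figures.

P ≈ 3.76 W

A = πD²/4 = π(0.0546)²/4 = 0.002341 m²; mean velocity V = ṁ/(ρA) = 0.00935/(1.19 · 0.002341) = 3.356 m/s.
Reynolds number Re = ρVD/μ = 1.19 · 3.356 · 0.0546 / 1.88e-05 = 1.16e+04.
Re > 4000 → turbulent; use the Moody-chart value f = 0.0465.
Darcy-Weisbach: ΔP = f(L/D)(ρV²/2) = 0.0465·(83.8/0.0546)·(1.19·3.356²/2) = 0.0465·1535·6.7 = 478.2 Pa.
Q = ṁ/ρ = 0.00935/1.19 = 0.007857 m³/s.
Pumping power P = QΔP = 0.007857·478.2 = 3.757 W = 3.76 W.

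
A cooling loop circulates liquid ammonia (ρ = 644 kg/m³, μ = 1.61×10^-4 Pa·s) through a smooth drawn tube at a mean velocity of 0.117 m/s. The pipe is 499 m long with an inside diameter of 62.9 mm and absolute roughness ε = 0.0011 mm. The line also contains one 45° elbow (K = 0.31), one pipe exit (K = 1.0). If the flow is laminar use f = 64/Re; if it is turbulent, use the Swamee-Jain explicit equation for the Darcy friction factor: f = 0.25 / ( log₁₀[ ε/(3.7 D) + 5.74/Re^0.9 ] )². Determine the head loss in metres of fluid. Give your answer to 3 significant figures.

h_f ≈ 0.131 m

Reynolds number Re = ρVD/μ = 644 · 0.117 · 0.0629 / 0.000161 = 2.944e+04.
Re > 4000 → turbulent. Relative roughness ε/D = 1.1e-06/0.0629 = 1.75e-05. Swamee-Jain: f = 0.25/(log₁₀[1.75e-05/3.7 + 5.74/2.944e+04^0.9])² = 0.25/(log₁₀[4.73e-06 + 0.000546])² = 0.25/(-3.259)² = 0.02353.
Total minor-loss coefficient ΣK = 1·0.31 + 1·1 = 1.31.
ΔP = [f·L/D + ΣK]·(ρV²/2) = [0.02353·499/0.0629 + 1.31]·(644·0.117²/2) = [186.7 + 1.31]·4.408 = 828.7 Pa.
Head loss h_f = ΔP/(ρg) = 828.7/(644·9.81) = 0.131 m.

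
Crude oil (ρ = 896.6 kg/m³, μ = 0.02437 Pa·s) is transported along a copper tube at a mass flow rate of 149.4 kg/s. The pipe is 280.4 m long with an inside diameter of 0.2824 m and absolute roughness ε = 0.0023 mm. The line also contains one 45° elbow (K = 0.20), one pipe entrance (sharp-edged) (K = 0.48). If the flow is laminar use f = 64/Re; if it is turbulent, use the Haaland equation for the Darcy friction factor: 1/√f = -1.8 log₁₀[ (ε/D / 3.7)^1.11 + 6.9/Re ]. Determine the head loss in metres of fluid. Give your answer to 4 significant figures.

A = πD²/4 = π(0.2824)²/4 = 0.06264 m²; mean velocity V = ṁ/(ρA) = 149.4/(896.6 · 0.06264) = 2.66 m/s.
Reynolds number Re = ρVD/μ = 896.6 · 2.66 · 0.2824 / 0.0244 = 2.764e+04.
Re > 4000 → turbulent. Relative roughness ε/D = 2.3e-06/0.2824 = 8.14e-06. Haaland: 1/√f = -1.8 log₁₀[(8.14e-06/3.7)^1.11 + 6.9/2.764e+04] = -1.8 log₁₀[5.25e-07 + 0.00025] = 6.483, so f = 0.02379.
Total minor-loss coefficient ΣK = 1·0.2 + 1·0.48 = 0.68.
ΔP = [f·L/D + ΣK]·(ρV²/2) = [0.02379·280.4/0.2824 + 0.68]·(896.6·2.66²/2) = [23.62 + 0.68]·3173 = 7.711e+04 Pa.
Head loss h_f = ΔP/(ρg) = 7.711e+04/(896.6·9.81) = 8.766 m.

h_f ≈ 8.766 m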